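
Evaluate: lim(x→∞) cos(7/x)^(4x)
This is an exponential indeterminate form.

For exponential indeterminate forms, take the natural log:
  Let L = lim(x→∞) cos(7/x)^(4x)
  Then ln(L) = lim(x→∞) [exponent × ln(base)]
  Evaluate using L'Hôpital or standard limits, then exponentiate.
  L = 1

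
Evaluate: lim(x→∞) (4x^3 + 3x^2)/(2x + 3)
This is an ∞/∞ indeterminate form.

Apply L'Hôpital's rule: differentiate numerator and denominator separately.
  f(x) = 4·x^3 + 3·x^2   ⇒   f'(x) = 12·x^2 + 6·x
  g(x) = 2·x + 3   ⇒   g'(x) = 2
  lim(x→∞) f'(x)/g'(x) = lim(x→∞) (12·x^2 + 6·x)/(2)
  = ∞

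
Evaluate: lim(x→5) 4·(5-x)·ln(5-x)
This is a 0·∞ indeterminate form.

Rewrite 0·∞ as a quotient (0/0 or ∞/∞ form), then apply L'Hôpital's rule:
  lim(x→5) 4·(5-x)·ln(5-x) = 0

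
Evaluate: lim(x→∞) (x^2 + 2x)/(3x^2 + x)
This is an ∞/∞ indeterminate form.

Apply L'Hôpital's rule: differentiate numerator and denominator separately.
  f(x) = x^2 + 2·x   ⇒   f'(x) = 2·x + 2
  g(x) = 3·x^2 + x   ⇒   g'(x) = 6·x + 1
  lim(x→∞) f'(x)/g'(x) = lim(x→∞) (2·x + 2)/(6·x + 1)
  = 1/3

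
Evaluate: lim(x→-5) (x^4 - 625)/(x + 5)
This is a standard limit.

Factor or rationalize the expression:
  lim(x→-5) (x^4 - 625)/(x + 5) = -500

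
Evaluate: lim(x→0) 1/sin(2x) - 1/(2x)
This is an ∞-∞ indeterminate form.

Combine fractions or rationalize to convert ∞-∞ to 0/0 form:
  lim(x→0) 1/sin(2x) - 1/(2x) = 0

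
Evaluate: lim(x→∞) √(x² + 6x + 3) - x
This is an ∞-∞ indeterminate form.

Combine fractions or rationalize to convert ∞-∞ to 0/0 form:
  lim(x→∞) √(x² + 6x + 3) - x = 3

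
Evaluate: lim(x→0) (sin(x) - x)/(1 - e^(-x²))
This is a 0/0 indeterminate form.

Apply L'Hôpital's rule: differentiate numerator and denominator separately.
  f(x) = -x + sin(x)   ⇒   f'(x) = cos(x) - 1
  g(x) = 1 - e^(-x^2)   ⇒   g'(x) = 2·x·e^(-x^2)
  lim(x→0) f'(x)/g'(x) = lim(x→0) (cos(x) - 1)/(2·x·e^(-x^2))
  = 0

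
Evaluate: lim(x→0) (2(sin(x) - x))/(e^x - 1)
This is a 0/0 indeterminate form.

Apply L'Hôpital's rule: differentiate numerator and denominator separately.
  f(x) = -2·x + 2·sin(x)   ⇒   f'(x) = 2·cos(x) - 2
  g(x) = e^(x) - 1   ⇒   g'(x) = e^(x)
  lim(x→0) f'(x)/g'(x) = lim(x→0) (2·cos(x) - 2)/(e^(x))
  = 0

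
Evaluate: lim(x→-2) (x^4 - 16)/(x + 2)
This is a standard limit.

Factor or rationalize the expression:
  lim(x→-2) (x^4 - 16)/(x + 2) = -32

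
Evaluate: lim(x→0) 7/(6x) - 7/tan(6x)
This is an ∞-∞ indeterminate form.

Combine fractions or rationalize to convert ∞-∞ to 0/0 form:
  lim(x→0) 7/(6x) - 7/tan(6x) = 0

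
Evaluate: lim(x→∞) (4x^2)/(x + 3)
This is an ∞/∞ indeterminate form.

Apply L'Hôpital's rule: differentiate numerator and denominator separately.
  f(x) = 4·x^2   ⇒   f'(x) = 8·x
  g(x) = x + 3   ⇒   g'(x) = 1
  lim(x→∞) f'(x)/g'(x) = lim(x→∞) (8·x)/(1)
  = ∞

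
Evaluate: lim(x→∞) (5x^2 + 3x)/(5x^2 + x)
This is an ∞/∞ indeterminate form.

Apply L'Hôpital's rule: differentiate numerator and denominator separately.
  f(x) = 5·x^2 + 3·x   ⇒   f'(x) = 10·x + 3
  g(x) = 5·x^2 + x   ⇒   g'(x) = 10·x + 1
  lim(x→∞) f'(x)/g'(x) = lim(x→∞) (10·x + 3)/(10·x + 1)
  = 1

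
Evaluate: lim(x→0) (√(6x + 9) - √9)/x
This is a standard limit.

Factor or rationalize the expression:
  lim(x→0) (√(6x + 9) - √9)/x = 1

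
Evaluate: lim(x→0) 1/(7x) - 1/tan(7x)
This is an ∞-∞ indeterminate form.

Combine fractions or rationalize to convert ∞-∞ to 0/0 form:
  lim(x→0) 1/(7x) - 1/tan(7x) = 0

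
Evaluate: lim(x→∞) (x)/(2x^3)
This is an ∞/∞ indeterminate form.

Apply L'Hôpital's rule: differentiate numerator and denominator separately.
  f(x) = x   ⇒   f'(x) = 1
  g(x) = 2·x^3   ⇒   g'(x) = 6·x^2
  lim(x→∞) f'(x)/g'(x) = lim(x→∞) (1)/(6·x^2)
  = 0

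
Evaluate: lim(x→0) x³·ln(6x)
This is a 0·∞ indeterminate form.

Rewrite 0·∞ as a quotient (0/0 or ∞/∞ form), then apply L'Hôpital's rule:
  lim(x→0) x³·ln(6x) = 0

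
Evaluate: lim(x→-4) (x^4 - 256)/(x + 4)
This is a standard limit.

Factor or rationalize the expression:
  lim(x→-4) (x^4 - 256)/(x + 4) = -256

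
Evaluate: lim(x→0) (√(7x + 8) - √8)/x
This is a standard limit.

Factor or rationalize the expression:
  lim(x→0) (√(7x + 8) - √8)/x = 7·sqrt(2)/8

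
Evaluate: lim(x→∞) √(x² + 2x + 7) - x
This is an ∞-∞ indeterminate form.

Combine fractions or rationalize to convert ∞-∞ to 0/0 form:
  lim(x→∞) √(x² + 2x + 7) - x = 1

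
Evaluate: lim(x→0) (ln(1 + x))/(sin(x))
This is a 0/0 indeterminate form.

Apply L'Hôpital's rule: differentiate numerator and denominator separately.
  f(x) = ln(x + 1)   ⇒   f'(x) = 1/(x + 1)
  g(x) = sin(x)   ⇒   g'(x) = cos(x)
  lim(x→0) f'(x)/g'(x) = lim(x→0) (1/(x + 1))/(cos(x))
  = 1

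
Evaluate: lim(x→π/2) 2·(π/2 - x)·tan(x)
This is a 0·∞ indeterminate form.

Rewrite 0·∞ as a quotient (0/0 or ∞/∞ form), then apply L'Hôpital's rule:
  lim(x→π/2) 2·(π/2 - x)·tan(x) = 2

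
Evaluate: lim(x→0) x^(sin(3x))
This is an exponential indeterminate form.

For exponential indeterminate forms, take the natural log:
  Let L = lim(x→0) x^(sin(3x))
  Then ln(L) = lim(x→0) [exponent × ln(base)]
  Evaluate using L'Hôpital or standard limits, then exponentiate.
  L = 1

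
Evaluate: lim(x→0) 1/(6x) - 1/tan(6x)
This is an ∞-∞ indeterminate form.

Combine fractions or rationalize to convert ∞-∞ to 0/0 form:
  lim(x→0) 1/(6x) - 1/tan(6x) = 0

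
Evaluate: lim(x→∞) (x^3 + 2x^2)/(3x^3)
This is an ∞/∞ indeterminate form.

Apply L'Hôpital's rule: differentiate numerator and denominator separately.
  f(x) = x^3 + 2·x^2   ⇒   f'(x) = 3·x^2 + 4·x
  g(x) = 3·x^3   ⇒   g'(x) = 9·x^2
  lim(x→∞) f'(x)/g'(x) = lim(x→∞) (3·x^2 + 4·x)/(9·x^2)
  = 1/3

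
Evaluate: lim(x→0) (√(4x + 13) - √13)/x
This is a standard limit.

Factor or rationalize the expression:
  lim(x→0) (√(4x + 13) - √13)/x = 2·sqrt(13)/13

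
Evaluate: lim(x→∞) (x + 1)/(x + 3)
This is an ∞/∞ indeterminate form.

Apply L'Hôpital's rule: differentiate numerator and denominator separately.
  f(x) = x + 1   ⇒   f'(x) = 1
  g(x) = x + 3   ⇒   g'(x) = 1
  lim(x→∞) f'(x)/g'(x) = lim(x→∞) (1)/(1)
  = 1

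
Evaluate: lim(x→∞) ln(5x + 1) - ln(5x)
This is an ∞-∞ indeterminate form.

Combine fractions or rationalize to convert ∞-∞ to 0/0 form:
  lim(x→∞) ln(5x + 1) - ln(5x) = 0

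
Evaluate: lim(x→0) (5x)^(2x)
This is an exponential indeterminate form.

For exponential indeterminate forms, take the natural log:
  Let L = lim(x→0) (5x)^(2x)
  Then ln(L) = lim(x→0) [exponent × ln(base)]
  Evaluate using L'Hôpital or standard limits, then exponentiate.
  L = 1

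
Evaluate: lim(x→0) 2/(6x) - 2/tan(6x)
This is an ∞-∞ indeterminate form.

Combine fractions or rationalize to convert ∞-∞ to 0/0 form:
  lim(x→0) 2/(6x) - 2/tan(6x) = 0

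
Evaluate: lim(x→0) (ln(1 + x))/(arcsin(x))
This is a 0/0 indeterminate form.

Apply L'Hôpital's rule: differentiate numerator and denominator separately.
  f(x) = ln(x + 1)   ⇒   f'(x) = 1/(x + 1)
  g(x) = asin(x)   ⇒   g'(x) = 1/sqrt(1 - x^2)
  lim(x→0) f'(x)/g'(x) = lim(x→0) (1/(x + 1))/(1/sqrt(1 - x^2))
  = 1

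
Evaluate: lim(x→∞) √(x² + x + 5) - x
This is an ∞-∞ indeterminate form.

Combine fractions or rationalize to convert ∞-∞ to 0/0 form:
  lim(x→∞) √(x² + x + 5) - x = 1/2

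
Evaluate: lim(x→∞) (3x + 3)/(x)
This is an ∞/∞ indeterminate form.

Apply L'Hôpital's rule: differentiate numerator and denominator separately.
  f(x) = 3·x + 3   ⇒   f'(x) = 3
  g(x) = x   ⇒   g'(x) = 1
  lim(x→∞) f'(x)/g'(x) = lim(x→∞) (3)/(1)
  = 3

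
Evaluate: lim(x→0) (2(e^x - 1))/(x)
This is a 0/0 indeterminate form.

Apply L'Hôpital's rule: differentiate numerator and denominator separately.
  f(x) = 2·e^(x) - 2   ⇒   f'(x) = 2·e^(x)
  g(x) = x   ⇒   g'(x) = 1
  lim(x→0) f'(x)/g'(x) = lim(x→0) (2·e^(x))/(1)
  = 2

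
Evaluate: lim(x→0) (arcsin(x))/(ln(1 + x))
This is a 0/0 indeterminate form.

Apply L'Hôpital's rule: differentiate numerator and denominator separately.
  f(x) = asin(x)   ⇒   f'(x) = 1/sqrt(1 - x^2)
  g(x) = ln(x + 1)   ⇒   g'(x) = 1/(x + 1)
  lim(x→0) f'(x)/g'(x) = lim(x→0) (1/sqrt(1 - x^2))/(1/(x + 1))
  = 1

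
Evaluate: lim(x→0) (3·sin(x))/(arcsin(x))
This is a 0/0 indeterminate form.

Apply L'Hôpital's rule: differentiate numerator and denominator separately.
  f(x) = 3·sin(x)   ⇒   f'(x) = 3·cos(x)
  g(x) = asin(x)   ⇒   g'(x) = 1/sqrt(1 - x^2)
  lim(x→0) f'(x)/g'(x) = lim(x→0) (3·cos(x))/(1/sqrt(1 - x^2))
  = 3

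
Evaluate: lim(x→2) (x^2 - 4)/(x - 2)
This is a standard limit.

Factor or rationalize the expression:
  lim(x→2) (x^2 - 4)/(x - 2) = 4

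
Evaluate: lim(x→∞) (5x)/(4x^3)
This is an ∞/∞ indeterminate form.

Apply L'Hôpital's rule: differentiate numerator and denominator separately.
  f(x) = 5·x   ⇒   f'(x) = 5
  g(x) = 4·x^3   ⇒   g'(x) = 12·x^2
  lim(x→∞) f'(x)/g'(x) = lim(x→∞) (5)/(12·x^2)
  = 0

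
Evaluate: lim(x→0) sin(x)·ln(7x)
This is a 0·∞ indeterminate form.

Rewrite 0·∞ as a quotient (0/0 or ∞/∞ form), then apply L'Hôpital's rule:
  lim(x→0) sin(x)·ln(7x) = 0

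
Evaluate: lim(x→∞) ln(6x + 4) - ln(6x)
This is an ∞-∞ indeterminate form.

Combine fractions or rationalize to convert ∞-∞ to 0/0 form:
  lim(x→∞) ln(6x + 4) - ln(6x) = 0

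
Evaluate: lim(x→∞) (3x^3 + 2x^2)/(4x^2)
This is an ∞/∞ indeterminate form.

Apply L'Hôpital's rule: differentiate numerator and denominator separately.
  f(x) = 3·x^3 + 2·x^2   ⇒   f'(x) = 9·x^2 + 4·x
  g(x) = 4·x^2   ⇒   g'(x) = 8·x
  lim(x→∞) f'(x)/g'(x) = lim(x→∞) (9·x^2 + 4·x)/(8·x)
  = ∞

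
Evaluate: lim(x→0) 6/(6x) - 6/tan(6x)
This is an ∞-∞ indeterminate form.

Combine fractions or rationalize to convert ∞-∞ to 0/0 form:
  lim(x→0) 6/(6x) - 6/tan(6x) = 0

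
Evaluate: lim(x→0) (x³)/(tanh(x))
This is a 0/0 indeterminate form.

Apply L'Hôpital's rule: differentiate numerator and denominator separately.
  f(x) = x^3   ⇒   f'(x) = 3·x^2
  g(x) = tanh(x)   ⇒   g'(x) = 1 - tanh(x)^2
  lim(x→0) f'(x)/g'(x) = lim(x→0) (3·x^2)/(1 - tanh(x)^2)
  = 0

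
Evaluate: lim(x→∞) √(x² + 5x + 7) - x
This is an ∞-∞ indeterminate form.

Combine fractions or rationalize to convert ∞-∞ to 0/0 form:
  lim(x→∞) √(x² + 5x + 7) - x = 5/2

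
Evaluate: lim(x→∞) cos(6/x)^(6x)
This is an exponential indeterminate form.

For exponential indeterminate forms, take the natural log:
  Let L = lim(x→∞) cos(6/x)^(6x)
  Then ln(L) = lim(x→∞) [exponent × ln(base)]
  Evaluate using L'Hôpital or standard limits, then exponentiate.
  L = 1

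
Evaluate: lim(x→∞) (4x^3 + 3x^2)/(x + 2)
This is an ∞/∞ indeterminate form.

Apply L'Hôpital's rule: differentiate numerator and denominator separately.
  f(x) = 4·x^3 + 3·x^2   ⇒   f'(x) = 12·x^2 + 6·x
  g(x) = x + 2   ⇒   g'(x) = 1
  lim(x→∞) f'(x)/g'(x) = lim(x→∞) (12·x^2 + 6·x)/(1)
  = ∞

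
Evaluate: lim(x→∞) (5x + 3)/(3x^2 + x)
This is an ∞/∞ indeterminate form.

Apply L'Hôpital's rule: differentiate numerator and denominator separately.
  f(x) = 5·x + 3   ⇒   f'(x) = 5
  g(x) = 3·x^2 + x   ⇒   g'(x) = 6·x + 1
  lim(x→∞) f'(x)/g'(x) = lim(x→∞) (5)/(6·x + 1)
  = 0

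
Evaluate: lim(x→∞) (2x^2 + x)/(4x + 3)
This is an ∞/∞ indeterminate form.

Apply L'Hôpital's rule: differentiate numerator and denominator separately.
  f(x) = 2·x^2 + x   ⇒   f'(x) = 4·x + 1
  g(x) = 4·x + 3   ⇒   g'(x) = 4
  lim(x→∞) f'(x)/g'(x) = lim(x→∞) (4·x + 1)/(4)
  = ∞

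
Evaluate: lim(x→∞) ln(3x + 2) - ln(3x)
This is an ∞-∞ indeterminate form.

Combine fractions or rationalize to convert ∞-∞ to 0/0 form:
  lim(x→∞) ln(3x + 2) - ln(3x) = 0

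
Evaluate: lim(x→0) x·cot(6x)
This is a 0·∞ indeterminate form.

Rewrite 0·∞ as a quotient (0/0 or ∞/∞ form), then apply L'Hôpital's rule:
  lim(x→0) x·cot(6x) = 1/6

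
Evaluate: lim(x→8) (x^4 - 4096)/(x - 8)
This is a standard limit.

Factor or rationalize the expression:
  lim(x→8) (x^4 - 4096)/(x - 8) = 2048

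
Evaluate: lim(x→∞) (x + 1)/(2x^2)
This is an ∞/∞ indeterminate form.

Apply L'Hôpital's rule: differentiate numerator and denominator separately.
  f(x) = x + 1   ⇒   f'(x) = 1
  g(x) = 2·x^2   ⇒   g'(x) = 4·x
  lim(x→∞) f'(x)/g'(x) = lim(x→∞) (1)/(4·x)
  = 0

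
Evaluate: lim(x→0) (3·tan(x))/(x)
This is a 0/0 indeterminate form.

Apply L'Hôpital's rule: differentiate numerator and denominator separately.
  f(x) = 3·tan(x)   ⇒   f'(x) = 3·tan(x)^2 + 3
  g(x) = x   ⇒   g'(x) = 1
  lim(x→0) f'(x)/g'(x) = lim(x→0) (3·tan(x)^2 + 3)/(1)
  = 3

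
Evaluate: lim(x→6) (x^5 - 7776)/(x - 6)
This is a standard limit.

Factor or rationalize the expression:
  lim(x→6) (x^5 - 7776)/(x - 6) = 6480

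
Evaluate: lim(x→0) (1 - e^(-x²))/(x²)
This is a 0/0 indeterminate form.

Apply L'Hôpital's rule: differentiate numerator and denominator separately.
  f(x) = 1 - e^(-x^2)   ⇒   f'(x) = 2·x·e^(-x^2)
  g(x) = x^2   ⇒   g'(x) = 2·x
  lim(x→0) f'(x)/g'(x) = lim(x→0) (2·x·e^(-x^2))/(2·x)
  = 1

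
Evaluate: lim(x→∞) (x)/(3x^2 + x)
This is an ∞/∞ indeterminate form.

Apply L'Hôpital's rule: differentiate numerator and denominator separately.
  f(x) = x   ⇒   f'(x) = 1
  g(x) = 3·x^2 + x   ⇒   g'(x) = 6·x + 1
  lim(x→∞) f'(x)/g'(x) = lim(x→∞) (1)/(6·x + 1)
  = 0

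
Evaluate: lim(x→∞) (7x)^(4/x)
This is an exponential indeterminate form.

For exponential indeterminate forms, take the natural log:
  Let L = lim(x→∞) (7x)^(4/x)
  Then ln(L) = lim(x→∞) [exponent × ln(base)]
  Evaluate using L'Hôpital or standard limits, then exponentiate.
  L = 1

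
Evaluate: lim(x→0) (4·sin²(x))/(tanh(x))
This is a 0/0 indeterminate form.

Apply L'Hôpital's rule: differentiate numerator and denominator separately.
  f(x) = 4·sin(x)^2   ⇒   f'(x) = 8·sin(x)·cos(x)
  g(x) = tanh(x)   ⇒   g'(x) = 1 - tanh(x)^2
  lim(x→0) f'(x)/g'(x) = lim(x→0) (8·sin(x)·cos(x))/(1 - tanh(x)^2)
  = 0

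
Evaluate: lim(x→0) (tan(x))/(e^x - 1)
This is a 0/0 indeterminate form.

Apply L'Hôpital's rule: differentiate numerator and denominator separately.
  f(x) = tan(x)   ⇒   f'(x) = tan(x)^2 + 1
  g(x) = e^(x) - 1   ⇒   g'(x) = e^(x)
  lim(x→0) f'(x)/g'(x) = lim(x→0) (tan(x)^2 + 1)/(e^(x))
  = 1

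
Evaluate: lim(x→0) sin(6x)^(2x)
This is an exponential indeterminate form.

For exponential indeterminate forms, take the natural log:
  Let L = lim(x→0) sin(6x)^(2x)
  Then ln(L) = lim(x→0) [exponent × ln(base)]
  Evaluate using L'Hôpital or standard limits, then exponentiate.
  L = 1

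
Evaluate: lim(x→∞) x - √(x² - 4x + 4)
This is an ∞-∞ indeterminate form.

Combine fractions or rationalize to convert ∞-∞ to 0/0 form:
  lim(x→∞) x - √(x² - 4x + 4) = 2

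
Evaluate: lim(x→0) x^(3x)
This is an exponential indeterminate form.

For exponential indeterminate forms, take the natural log:
  Let L = lim(x→0) x^(3x)
  Then ln(L) = lim(x→0) [exponent × ln(base)]
  Evaluate using L'Hôpital or standard limits, then exponentiate.
  L = 1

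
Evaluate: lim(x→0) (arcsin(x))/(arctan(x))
This is a 0/0 indeterminate form.

Apply L'Hôpital's rule: differentiate numerator and denominator separately.
  f(x) = asin(x)   ⇒   f'(x) = 1/sqrt(1 - x^2)
  g(x) = atan(x)   ⇒   g'(x) = 1/(x^2 + 1)
  lim(x→0) f'(x)/g'(x) = lim(x→0) (1/sqrt(1 - x^2))/(1/(x^2 + 1))
  = 1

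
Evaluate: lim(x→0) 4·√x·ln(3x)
This is a 0·∞ indeterminate form.

Rewrite 0·∞ as a quotient (0/0 or ∞/∞ form), then apply L'Hôpital's rule:
  lim(x→0) 4·√x·ln(3x) = 0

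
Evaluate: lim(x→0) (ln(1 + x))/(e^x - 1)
This is a 0/0 indeterminate form.

Apply L'Hôpital's rule: differentiate numerator and denominator separately.
  f(x) = ln(x + 1)   ⇒   f'(x) = 1/(x + 1)
  g(x) = e^(x) - 1   ⇒   g'(x) = e^(x)
  lim(x→0) f'(x)/g'(x) = lim(x→0) (1/(x + 1))/(e^(x))
  = 1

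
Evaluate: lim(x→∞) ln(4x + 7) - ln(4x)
This is an ∞-∞ indeterminate form.

Combine fractions or rationalize to convert ∞-∞ to 0/0 form:
  lim(x→∞) ln(4x + 7) - ln(4x) = 0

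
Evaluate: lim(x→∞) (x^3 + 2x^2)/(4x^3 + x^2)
This is an ∞/∞ indeterminate form.

Apply L'Hôpital's rule: differentiate numerator and denominator separately.
  f(x) = x^3 + 2·x^2   ⇒   f'(x) = 3·x^2 + 4·x
  g(x) = 4·x^3 + x^2   ⇒   g'(x) = 12·x^2 + 2·x
  lim(x→∞) f'(x)/g'(x) = lim(x→∞) (3·x^2 + 4·x)/(12·x^2 + 2·x)
  = 1/4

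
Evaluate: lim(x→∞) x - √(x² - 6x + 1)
This is an ∞-∞ indeterminate form.

Combine fractions or rationalize to convert ∞-∞ to 0/0 form:
  lim(x→∞) x - √(x² - 6x + 1) = 3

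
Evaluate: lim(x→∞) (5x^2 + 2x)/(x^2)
This is an ∞/∞ indeterminate form.

Apply L'Hôpital's rule: differentiate numerator and denominator separately.
  f(x) = 5·x^2 + 2·x   ⇒   f'(x) = 10·x + 2
  g(x) = x^2   ⇒   g'(x) = 2·x
  lim(x→∞) f'(x)/g'(x) = lim(x→∞) (10·x + 2)/(2·x)
  = 5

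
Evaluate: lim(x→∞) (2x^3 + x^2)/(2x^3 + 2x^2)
This is an ∞/∞ indeterminate form.

Apply L'Hôpital's rule: differentiate numerator and denominator separately.
  f(x) = 2·x^3 + x^2   ⇒   f'(x) = 6·x^2 + 2·x
  g(x) = 2·x^3 + 2·x^2   ⇒   g'(x) = 6·x^2 + 4·x
  lim(x→∞) f'(x)/g'(x) = lim(x→∞) (6·x^2 + 2·x)/(6·x^2 + 4·x)
  = 1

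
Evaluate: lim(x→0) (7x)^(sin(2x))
This is an exponential indeterminate form.

For exponential indeterminate forms, take the natural log:
  Let L = lim(x→0) (7x)^(sin(2x))
  Then ln(L) = lim(x→0) [exponent × ln(base)]
  Evaluate using L'Hôpital or standard limits, then exponentiate.
  L = 1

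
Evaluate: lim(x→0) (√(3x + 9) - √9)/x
This is a standard limit.

Factor or rationalize the expression:
  lim(x→0) (√(3x + 9) - √9)/x = 1/2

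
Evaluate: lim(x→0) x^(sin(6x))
This is an exponential indeterminate form.

For exponential indeterminate forms, take the natural log:
  Let L = lim(x→0) x^(sin(6x))
  Then ln(L) = lim(x→0) [exponent × ln(base)]
  Evaluate using L'Hôpital or standard limits, then exponentiate.
  L = 1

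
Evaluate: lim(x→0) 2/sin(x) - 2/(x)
This is an ∞-∞ indeterminate form.

Combine fractions or rationalize to convert ∞-∞ to 0/0 form:
  lim(x→0) 2/sin(x) - 2/(x) = 0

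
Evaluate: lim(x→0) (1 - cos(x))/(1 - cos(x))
This is a 0/0 indeterminate form.

Apply L'Hôpital's rule: differentiate numerator and denominator separately.
  f(x) = 1 - cos(x)   ⇒   f'(x) = sin(x)
  g(x) = 1 - cos(x)   ⇒   g'(x) = sin(x)
  lim(x→0) f'(x)/g'(x) = lim(x→0) (sin(x))/(sin(x))
  = 1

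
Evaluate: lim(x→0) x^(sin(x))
This is an exponential indeterminate form.

For exponential indeterminate forms, take the natural log:
  Let L = lim(x→0) x^(sin(x))
  Then ln(L) = lim(x→0) [exponent × ln(base)]
  Evaluate using L'Hôpital or standard limits, then exponentiate.
  L = 1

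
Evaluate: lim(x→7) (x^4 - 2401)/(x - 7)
This is a standard limit.

Factor or rationalize the expression:
  lim(x→7) (x^4 - 2401)/(x - 7) = 1372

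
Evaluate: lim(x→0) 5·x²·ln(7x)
This is a 0·∞ indeterminate form.

Rewrite 0·∞ as a quotient (0/0 or ∞/∞ form), then apply L'Hôpital's rule:
  lim(x→0) 5·x²·ln(7x) = 0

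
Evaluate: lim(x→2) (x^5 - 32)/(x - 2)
This is a standard limit.

Factor or rationalize the expression:
  lim(x→2) (x^5 - 32)/(x - 2) = 80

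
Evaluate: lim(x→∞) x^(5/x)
This is an exponential indeterminate form.

For exponential indeterminate forms, take the natural log:
  Let L = lim(x→∞) x^(5/x)
  Then ln(L) = lim(x→∞) [exponent × ln(base)]
  Evaluate using L'Hôpital or standard limits, then exponentiate.
  L = 1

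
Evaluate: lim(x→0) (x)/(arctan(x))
This is a 0/0 indeterminate form.

Apply L'Hôpital's rule: differentiate numerator and denominator separately.
  f(x) = x   ⇒   f'(x) = 1
  g(x) = atan(x)   ⇒   g'(x) = 1/(x^2 + 1)
  lim(x→0) f'(x)/g'(x) = lim(x→0) (1)/(1/(x^2 + 1))
  = 1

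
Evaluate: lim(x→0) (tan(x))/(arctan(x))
This is a 0/0 indeterminate form.

Apply L'Hôpital's rule: differentiate numerator and denominator separately.
  f(x) = tan(x)   ⇒   f'(x) = tan(x)^2 + 1
  g(x) = atan(x)   ⇒   g'(x) = 1/(x^2 + 1)
  lim(x→0) f'(x)/g'(x) = lim(x→0) (tan(x)^2 + 1)/(1/(x^2 + 1))
  = 1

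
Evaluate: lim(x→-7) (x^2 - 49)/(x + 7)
This is a standard limit.

Factor or rationalize the expression:
  lim(x→-7) (x^2 - 49)/(x + 7) = -14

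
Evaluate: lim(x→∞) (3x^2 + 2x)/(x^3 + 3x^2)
This is an ∞/∞ indeterminate form.

Apply L'Hôpital's rule: differentiate numerator and denominator separately.
  f(x) = 3·x^2 + 2·x   ⇒   f'(x) = 6·x + 2
  g(x) = x^3 + 3·x^2   ⇒   g'(x) = 3·x^2 + 6·x
  lim(x→∞) f'(x)/g'(x) = lim(x→∞) (6·x + 2)/(3·x^2 + 6·x)
  = 0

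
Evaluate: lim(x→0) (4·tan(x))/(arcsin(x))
This is a 0/0 indeterminate form.

Apply L'Hôpital's rule: differentiate numerator and denominator separately.
  f(x) = 4·tan(x)   ⇒   f'(x) = 4·tan(x)^2 + 4
  g(x) = asin(x)   ⇒   g'(x) = 1/sqrt(1 - x^2)
  lim(x→0) f'(x)/g'(x) = lim(x→0) (4·tan(x)^2 + 4)/(1/sqrt(1 - x^2))
  = 4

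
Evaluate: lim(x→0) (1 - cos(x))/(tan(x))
This is a 0/0 indeterminate form.

Apply L'Hôpital's rule: differentiate numerator and denominator separately.
  f(x) = 1 - cos(x)   ⇒   f'(x) = sin(x)
  g(x) = tan(x)   ⇒   g'(x) = tan(x)^2 + 1
  lim(x→0) f'(x)/g'(x) = lim(x→0) (sin(x))/(tan(x)^2 + 1)
  = 0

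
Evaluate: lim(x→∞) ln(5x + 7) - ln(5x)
This is an ∞-∞ indeterminate form.

Combine fractions or rationalize to convert ∞-∞ to 0/0 form:
  lim(x→∞) ln(5x + 7) - ln(5x) = 0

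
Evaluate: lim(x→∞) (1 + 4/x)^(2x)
This is an exponential indeterminate form.

For exponential indeterminate forms, take the natural log:
  Let L = lim(x→∞) (1 + 4/x)^(2x)
  Then ln(L) = lim(x→∞) [exponent × ln(base)]
  Evaluate using L'Hôpital or standard limits, then exponentiate.
  L = e^(8)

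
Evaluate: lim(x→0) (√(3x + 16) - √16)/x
This is a standard limit.

Factor or rationalize the expression:
  lim(x→0) (√(3x + 16) - √16)/x = 3/8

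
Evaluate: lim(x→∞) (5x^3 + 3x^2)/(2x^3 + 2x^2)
This is an ∞/∞ indeterminate form.

Apply L'Hôpital's rule: differentiate numerator and denominator separately.
  f(x) = 5·x^3 + 3·x^2   ⇒   f'(x) = 15·x^2 + 6·x
  g(x) = 2·x^3 + 2·x^2   ⇒   g'(x) = 6·x^2 + 4·x
  lim(x→∞) f'(x)/g'(x) = lim(x→∞) (15·x^2 + 6·x)/(6·x^2 + 4·x)
  = 5/2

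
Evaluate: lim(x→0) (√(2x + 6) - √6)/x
This is a standard limit.

Factor or rationalize the expression:
  lim(x→0) (√(2x + 6) - √6)/x = sqrt(6)/6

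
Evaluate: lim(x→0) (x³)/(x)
This is a 0/0 indeterminate form.

Apply L'Hôpital's rule: differentiate numerator and denominator separately.
  f(x) = x^3   ⇒   f'(x) = 3·x^2
  g(x) = x   ⇒   g'(x) = 1
  lim(x→0) f'(x)/g'(x) = lim(x→0) (3·x^2)/(1)
  = 0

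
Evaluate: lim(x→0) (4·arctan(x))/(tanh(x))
This is a 0/0 indeterminate form.

Apply L'Hôpital's rule: differentiate numerator and denominator separately.
  f(x) = 4·atan(x)   ⇒   f'(x) = 4/(x^2 + 1)
  g(x) = tanh(x)   ⇒   g'(x) = 1 - tanh(x)^2
  lim(x→0) f'(x)/g'(x) = lim(x→0) (4/(x^2 + 1))/(1 - tanh(x)^2)
  = 4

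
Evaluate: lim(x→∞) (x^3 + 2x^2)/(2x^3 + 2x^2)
This is an ∞/∞ indeterminate form.

Apply L'Hôpital's rule: differentiate numerator and denominator separately.
  f(x) = x^3 + 2·x^2   ⇒   f'(x) = 3·x^2 + 4·x
  g(x) = 2·x^3 + 2·x^2   ⇒   g'(x) = 6·x^2 + 4·x
  lim(x→∞) f'(x)/g'(x) = lim(x→∞) (3·x^2 + 4·x)/(6·x^2 + 4·x)
  = 1/2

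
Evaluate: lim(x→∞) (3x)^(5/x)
This is an exponential indeterminate form.

For exponential indeterminate forms, take the natural log:
  Let L = lim(x→∞) (3x)^(5/x)
  Then ln(L) = lim(x→∞) [exponent × ln(base)]
  Evaluate using L'Hôpital or standard limits, then exponentiate.
  L = 1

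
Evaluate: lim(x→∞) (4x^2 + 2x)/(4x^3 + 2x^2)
This is an ∞/∞ indeterminate form.

Apply L'Hôpital's rule: differentiate numerator and denominator separately.
  f(x) = 4·x^2 + 2·x   ⇒   f'(x) = 8·x + 2
  g(x) = 4·x^3 + 2·x^2   ⇒   g'(x) = 12·x^2 + 4·x
  lim(x→∞) f'(x)/g'(x) = lim(x→∞) (8·x + 2)/(12·x^2 + 4·x)
  = 0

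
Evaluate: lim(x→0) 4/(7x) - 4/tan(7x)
This is an ∞-∞ indeterminate form.

Combine fractions or rationalize to convert ∞-∞ to 0/0 form:
  lim(x→0) 4/(7x) - 4/tan(7x) = 0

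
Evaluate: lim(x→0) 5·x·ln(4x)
This is a 0·∞ indeterminate form.

Rewrite 0·∞ as a quotient (0/0 or ∞/∞ form), then apply L'Hôpital's rule:
  lim(x→0) 5·x·ln(4x) = 0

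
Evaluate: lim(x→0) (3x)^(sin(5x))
This is an exponential indeterminate form.

For exponential indeterminate forms, take the natural log:
  Let L = lim(x→0) (3x)^(sin(5x))
  Then ln(L) = lim(x→0) [exponent × ln(base)]
  Evaluate using L'Hôpital or standard limits, then exponentiate.
  L = 1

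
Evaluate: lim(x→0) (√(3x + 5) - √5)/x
This is a standard limit.

Factor or rationalize the expression:
  lim(x→0) (√(3x + 5) - √5)/x = 3·sqrt(5)/10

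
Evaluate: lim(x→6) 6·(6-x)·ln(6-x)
This is a 0·∞ indeterminate form.

Rewrite 0·∞ as a quotient (0/0 or ∞/∞ form), then apply L'Hôpital's rule:
  lim(x→6) 6·(6-x)·ln(6-x) = 0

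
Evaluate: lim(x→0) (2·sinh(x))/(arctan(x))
This is a 0/0 indeterminate form.

Apply L'Hôpital's rule: differentiate numerator and denominator separately.
  f(x) = 2·sinh(x)   ⇒   f'(x) = 2·cosh(x)
  g(x) = atan(x)   ⇒   g'(x) = 1/(x^2 + 1)
  lim(x→0) f'(x)/g'(x) = lim(x→0) (2·cosh(x))/(1/(x^2 + 1))
  = 2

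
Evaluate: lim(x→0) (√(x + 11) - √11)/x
This is a standard limit.

Factor or rationalize the expression:
  lim(x→0) (√(x + 11) - √11)/x = sqrt(11)/22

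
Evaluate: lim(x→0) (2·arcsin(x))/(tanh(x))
This is a 0/0 indeterminate form.

Apply L'Hôpital's rule: differentiate numerator and denominator separately.
  f(x) = 2·asin(x)   ⇒   f'(x) = 2/sqrt(1 - x^2)
  g(x) = tanh(x)   ⇒   g'(x) = 1 - tanh(x)^2
  lim(x→0) f'(x)/g'(x) = lim(x→0) (2/sqrt(1 - x^2))/(1 - tanh(x)^2)
  = 2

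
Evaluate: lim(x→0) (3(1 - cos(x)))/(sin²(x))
This is a 0/0 indeterminate form.

Apply L'Hôpital's rule: differentiate numerator and denominator separately.
  f(x) = 3 - 3·cos(x)   ⇒   f'(x) = 3·sin(x)
  g(x) = sin(x)^2   ⇒   g'(x) = 2·sin(x)·cos(x)
  lim(x→0) f'(x)/g'(x) = lim(x→0) (3·sin(x))/(2·sin(x)·cos(x))
  = 3/2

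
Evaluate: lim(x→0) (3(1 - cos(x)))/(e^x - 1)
This is a 0/0 indeterminate form.

Apply L'Hôpital's rule: differentiate numerator and denominator separately.
  f(x) = 3 - 3·cos(x)   ⇒   f'(x) = 3·sin(x)
  g(x) = e^(x) - 1   ⇒   g'(x) = e^(x)
  lim(x→0) f'(x)/g'(x) = lim(x→0) (3·sin(x))/(e^(x))
  = 0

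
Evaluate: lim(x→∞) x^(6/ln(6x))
This is an exponential indeterminate form.

For exponential indeterminate forms, take the natural log:
  Let L = lim(x→∞) x^(6/ln(6x))
  Then ln(L) = lim(x→∞) [exponent × ln(base)]
  Evaluate using L'Hôpital or standard limits, then exponentiate.
  L = e^(6)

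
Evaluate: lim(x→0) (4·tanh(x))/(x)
This is a 0/0 indeterminate form.

Apply L'Hôpital's rule: differentiate numerator and denominator separately.
  f(x) = 4·tanh(x)   ⇒   f'(x) = 4 - 4·tanh(x)^2
  g(x) = x   ⇒   g'(x) = 1
  lim(x→0) f'(x)/g'(x) = lim(x→0) (4 - 4·tanh(x)^2)/(1)
  = 4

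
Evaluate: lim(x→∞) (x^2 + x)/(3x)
This is an ∞/∞ indeterminate form.

Apply L'Hôpital's rule: differentiate numerator and denominator separately.
  f(x) = x^2 + x   ⇒   f'(x) = 2·x + 1
  g(x) = 3·x   ⇒   g'(x) = 3
  lim(x→∞) f'(x)/g'(x) = lim(x→∞) (2·x + 1)/(3)
  = ∞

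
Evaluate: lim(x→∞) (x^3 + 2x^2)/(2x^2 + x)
This is an ∞/∞ indeterminate form.

Apply L'Hôpital's rule: differentiate numerator and denominator separately.
  f(x) = x^3 + 2·x^2   ⇒   f'(x) = 3·x^2 + 4·x
  g(x) = 2·x^2 + x   ⇒   g'(x) = 4·x + 1
  lim(x→∞) f'(x)/g'(x) = lim(x→∞) (3·x^2 + 4·x)/(4·x + 1)
  = ∞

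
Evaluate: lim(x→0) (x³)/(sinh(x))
This is a 0/0 indeterminate form.

Apply L'Hôpital's rule: differentiate numerator and denominator separately.
  f(x) = x^3   ⇒   f'(x) = 3·x^2
  g(x) = sinh(x)   ⇒   g'(x) = cosh(x)
  lim(x→0) f'(x)/g'(x) = lim(x→0) (3·x^2)/(cosh(x))
  = 0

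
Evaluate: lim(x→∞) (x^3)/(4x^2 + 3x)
This is an ∞/∞ indeterminate form.

Apply L'Hôpital's rule: differentiate numerator and denominator separately.
  f(x) = x^3   ⇒   f'(x) = 3·x^2
  g(x) = 4·x^2 + 3·x   ⇒   g'(x) = 8·x + 3
  lim(x→∞) f'(x)/g'(x) = lim(x→∞) (3·x^2)/(8·x + 3)
  = ∞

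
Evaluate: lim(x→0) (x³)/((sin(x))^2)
This is a 0/0 indeterminate form.

Apply L'Hôpital's rule: differentiate numerator and denominator separately.
  f(x) = x^3   ⇒   f'(x) = 3·x^2
  g(x) = sin(x)^2   ⇒   g'(x) = 2·sin(x)·cos(x)
  lim(x→0) f'(x)/g'(x) = lim(x→0) (3·x^2)/(2·sin(x)·cos(x))
  = 0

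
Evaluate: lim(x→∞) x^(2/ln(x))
This is an exponential indeterminate form.

For exponential indeterminate forms, take the natural log:
  Let L = lim(x→∞) x^(2/ln(x))
  Then ln(L) = lim(x→∞) [exponent × ln(base)]
  Evaluate using L'Hôpital or standard limits, then exponentiate.
  L = e²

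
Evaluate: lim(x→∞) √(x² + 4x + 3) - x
This is an ∞-∞ indeterminate form.

Combine fractions or rationalize to convert ∞-∞ to 0/0 form:
  lim(x→∞) √(x² + 4x + 3) - x = 2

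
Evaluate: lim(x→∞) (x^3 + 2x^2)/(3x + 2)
This is an ∞/∞ indeterminate form.

Apply L'Hôpital's rule: differentiate numerator and denominator separately.
  f(x) = x^3 + 2·x^2   ⇒   f'(x) = 3·x^2 + 4·x
  g(x) = 3·x + 2   ⇒   g'(x) = 3
  lim(x→∞) f'(x)/g'(x) = lim(x→∞) (3·x^2 + 4·x)/(3)
  = ∞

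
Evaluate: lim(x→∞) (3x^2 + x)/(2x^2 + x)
This is an ∞/∞ indeterminate form.

Apply L'Hôpital's rule: differentiate numerator and denominator separately.
  f(x) = 3·x^2 + x   ⇒   f'(x) = 6·x + 1
  g(x) = 2·x^2 + x   ⇒   g'(x) = 4·x + 1
  lim(x→∞) f'(x)/g'(x) = lim(x→∞) (6·x + 1)/(4·x + 1)
  = 3/2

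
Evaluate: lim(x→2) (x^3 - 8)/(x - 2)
This is a standard limit.

Factor or rationalize the expression:
  lim(x→2) (x^3 - 8)/(x - 2) = 12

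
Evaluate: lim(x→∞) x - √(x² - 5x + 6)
This is an ∞-∞ indeterminate form.

Combine fractions or rationalize to convert ∞-∞ to 0/0 form:
  lim(x→∞) x - √(x² - 5x + 6) = 5/2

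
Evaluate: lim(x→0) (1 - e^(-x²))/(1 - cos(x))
This is a 0/0 indeterminate form.

Apply L'Hôpital's rule: differentiate numerator and denominator separately.
  f(x) = 1 - e^(-x^2)   ⇒   f'(x) = 2·x·e^(-x^2)
  g(x) = 1 - cos(x)   ⇒   g'(x) = sin(x)
  lim(x→0) f'(x)/g'(x) = lim(x→0) (2·x·e^(-x^2))/(sin(x))
  = 2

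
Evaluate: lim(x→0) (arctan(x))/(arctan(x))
This is a 0/0 indeterminate form.

Apply L'Hôpital's rule: differentiate numerator and denominator separately.
  f(x) = atan(x)   ⇒   f'(x) = 1/(x^2 + 1)
  g(x) = atan(x)   ⇒   g'(x) = 1/(x^2 + 1)
  lim(x→0) f'(x)/g'(x) = lim(x→0) (1/(x^2 + 1))/(1/(x^2 + 1))
  = 1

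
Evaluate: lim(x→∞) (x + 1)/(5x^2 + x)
This is an ∞/∞ indeterminate form.

Apply L'Hôpital's rule: differentiate numerator and denominator separately.
  f(x) = x + 1   ⇒   f'(x) = 1
  g(x) = 5·x^2 + x   ⇒   g'(x) = 10·x + 1
  lim(x→∞) f'(x)/g'(x) = lim(x→∞) (1)/(10·x + 1)
  = 0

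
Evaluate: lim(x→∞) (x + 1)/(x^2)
This is an ∞/∞ indeterminate form.

Apply L'Hôpital's rule: differentiate numerator and denominator separately.
  f(x) = x + 1   ⇒   f'(x) = 1
  g(x) = x^2   ⇒   g'(x) = 2·x
  lim(x→∞) f'(x)/g'(x) = lim(x→∞) (1)/(2·x)
  = 0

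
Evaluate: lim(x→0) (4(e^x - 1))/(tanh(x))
This is a 0/0 indeterminate form.

Apply L'Hôpital's rule: differentiate numerator and denominator separately.
  f(x) = 4·e^(x) - 4   ⇒   f'(x) = 4·e^(x)
  g(x) = tanh(x)   ⇒   g'(x) = 1 - tanh(x)^2
  lim(x→0) f'(x)/g'(x) = lim(x→0) (4·e^(x))/(1 - tanh(x)^2)
  = 4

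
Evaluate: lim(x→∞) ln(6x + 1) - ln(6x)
This is an ∞-∞ indeterminate form.

Combine fractions or rationalize to convert ∞-∞ to 0/0 form:
  lim(x→∞) ln(6x + 1) - ln(6x) = 0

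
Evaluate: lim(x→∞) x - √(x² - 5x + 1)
This is an ∞-∞ indeterminate form.

Combine fractions or rationalize to convert ∞-∞ to 0/0 form:
  lim(x→∞) x - √(x² - 5x + 1) = 5/2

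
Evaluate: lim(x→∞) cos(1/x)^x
This is an exponential indeterminate form.

For exponential indeterminate forms, take the natural log:
  Let L = lim(x→∞) cos(1/x)^x
  Then ln(L) = lim(x→∞) [exponent × ln(base)]
  Evaluate using L'Hôpital or standard limits, then exponentiate.
  L = 1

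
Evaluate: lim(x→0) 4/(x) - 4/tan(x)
This is an ∞-∞ indeterminate form.

Combine fractions or rationalize to convert ∞-∞ to 0/0 form:
  lim(x→0) 4/(x) - 4/tan(x) = 0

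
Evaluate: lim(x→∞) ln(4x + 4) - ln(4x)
This is an ∞-∞ indeterminate form.

Combine fractions or rationalize to convert ∞-∞ to 0/0 form:
  lim(x→∞) ln(4x + 4) - ln(4x) = 0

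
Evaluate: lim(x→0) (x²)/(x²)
This is a 0/0 indeterminate form.

Apply L'Hôpital's rule: differentiate numerator and denominator separately.
  f(x) = x^2   ⇒   f'(x) = 2·x
  g(x) = x^2   ⇒   g'(x) = 2·x
  lim(x→0) f'(x)/g'(x) = lim(x→0) (2·x)/(2·x)
  = 1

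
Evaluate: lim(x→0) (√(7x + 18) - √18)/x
This is a standard limit.

Factor or rationalize the expression:
  lim(x→0) (√(7x + 18) - √18)/x = 7·sqrt(2)/12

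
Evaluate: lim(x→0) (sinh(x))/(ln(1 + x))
This is a 0/0 indeterminate form.

Apply L'Hôpital's rule: differentiate numerator and denominator separately.
  f(x) = sinh(x)   ⇒   f'(x) = cosh(x)
  g(x) = ln(x + 1)   ⇒   g'(x) = 1/(x + 1)
  lim(x→0) f'(x)/g'(x) = lim(x→0) (cosh(x))/(1/(x + 1))
  = 1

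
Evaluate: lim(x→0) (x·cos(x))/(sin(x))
This is a 0/0 indeterminate form.

Apply L'Hôpital's rule: differentiate numerator and denominator separately.
  f(x) = x·cos(x)   ⇒   f'(x) = -x·sin(x) + cos(x)
  g(x) = sin(x)   ⇒   g'(x) = cos(x)
  lim(x→0) f'(x)/g'(x) = lim(x→0) (-x·sin(x) + cos(x))/(cos(x))
  = 1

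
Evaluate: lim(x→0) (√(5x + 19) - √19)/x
This is a standard limit.

Factor or rationalize the expression:
  lim(x→0) (√(5x + 19) - √19)/x = 5·sqrt(19)/38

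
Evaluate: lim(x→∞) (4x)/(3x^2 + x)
This is an ∞/∞ indeterminate form.

Apply L'Hôpital's rule: differentiate numerator and denominator separately.
  f(x) = 4·x   ⇒   f'(x) = 4
  g(x) = 3·x^2 + x   ⇒   g'(x) = 6·x + 1
  lim(x→∞) f'(x)/g'(x) = lim(x→∞) (4)/(6·x + 1)
  = 0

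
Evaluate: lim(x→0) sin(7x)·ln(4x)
This is a 0·∞ indeterminate form.

Rewrite 0·∞ as a quotient (0/0 or ∞/∞ form), then apply L'Hôpital's rule:
  lim(x→0) sin(7x)·ln(4x) = 0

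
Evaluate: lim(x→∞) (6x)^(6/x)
This is an exponential indeterminate form.

For exponential indeterminate forms, take the natural log:
  Let L = lim(x→∞) (6x)^(6/x)
  Then ln(L) = lim(x→∞) [exponent × ln(base)]
  Evaluate using L'Hôpital or standard limits, then exponentiate.
  L = 1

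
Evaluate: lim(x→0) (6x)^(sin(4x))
This is an exponential indeterminate form.

For exponential indeterminate forms, take the natural log:
  Let L = lim(x→0) (6x)^(sin(4x))
  Then ln(L) = lim(x→0) [exponent × ln(base)]
  Evaluate using L'Hôpital or standard limits, then exponentiate.
  L = 1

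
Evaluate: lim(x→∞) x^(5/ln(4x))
This is an exponential indeterminate form.

For exponential indeterminate forms, take the natural log:
  Let L = lim(x→∞) x^(5/ln(4x))
  Then ln(L) = lim(x→∞) [exponent × ln(base)]
  Evaluate using L'Hôpital or standard limits, then exponentiate.
  L = e^(5)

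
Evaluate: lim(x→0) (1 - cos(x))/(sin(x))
This is a 0/0 indeterminate form.

Apply L'Hôpital's rule: differentiate numerator and denominator separately.
  f(x) = 1 - cos(x)   ⇒   f'(x) = sin(x)
  g(x) = sin(x)   ⇒   g'(x) = cos(x)
  lim(x→0) f'(x)/g'(x) = lim(x→0) (sin(x))/(cos(x))
  = 0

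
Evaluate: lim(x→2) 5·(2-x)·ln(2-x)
This is a 0·∞ indeterminate form.

Rewrite 0·∞ as a quotient (0/0 or ∞/∞ form), then apply L'Hôpital's rule:
  lim(x→2) 5·(2-x)·ln(2-x) = 0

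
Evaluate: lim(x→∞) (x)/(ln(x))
This is an ∞/∞ indeterminate form.

Apply L'Hôpital's rule: differentiate numerator and denominator separately.
  f(x) = x   ⇒   f'(x) = 1
  g(x) = ln(x)   ⇒   g'(x) = 1/x
  lim(x→∞) f'(x)/g'(x) = lim(x→∞) (1)/(1/x)
  = ∞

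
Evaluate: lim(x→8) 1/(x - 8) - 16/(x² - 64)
This is an ∞-∞ indeterminate form.

Combine fractions or rationalize to convert ∞-∞ to 0/0 form:
  lim(x→8) 1/(x - 8) - 16/(x² - 64) = 1/16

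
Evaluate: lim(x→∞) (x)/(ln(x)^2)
This is an ∞/∞ indeterminate form.

Apply L'Hôpital's rule: differentiate numerator and denominator separately.
  f(x) = x   ⇒   f'(x) = 1
  g(x) = ln(x)^2   ⇒   g'(x) = 2·ln(x)/x
  lim(x→∞) f'(x)/g'(x) = lim(x→∞) (1)/(2·ln(x)/x)
  = ∞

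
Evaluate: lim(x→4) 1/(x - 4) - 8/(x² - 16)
This is an ∞-∞ indeterminate form.

Combine fractions or rationalize to convert ∞-∞ to 0/0 form:
  lim(x→4) 1/(x - 4) - 8/(x² - 16) = 1/8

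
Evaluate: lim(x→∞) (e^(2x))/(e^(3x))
This is an ∞/∞ indeterminate form.

Apply L'Hôpital's rule: differentiate numerator and denominator separately.
  f(x) = e^(2·x)   ⇒   f'(x) = 2·e^(2·x)
  g(x) = e^(3·x)   ⇒   g'(x) = 3·e^(3·x)
  lim(x→∞) f'(x)/g'(x) = lim(x→∞) (2·e^(2·x))/(3·e^(3·x))
  = 0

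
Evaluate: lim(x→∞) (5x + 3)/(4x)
This is an ∞/∞ indeterminate form.

Apply L'Hôpital's rule: differentiate numerator and denominator separately.
  f(x) = 5·x + 3   ⇒   f'(x) = 5
  g(x) = 4·x   ⇒   g'(x) = 4
  lim(x→∞) f'(x)/g'(x) = lim(x→∞) (5)/(4)
  = 5/4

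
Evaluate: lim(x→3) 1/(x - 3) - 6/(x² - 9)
This is an ∞-∞ indeterminate form.

Combine fractions or rationalize to convert ∞-∞ to 0/0 form:
  lim(x→3) 1/(x - 3) - 6/(x² - 9) = 1/6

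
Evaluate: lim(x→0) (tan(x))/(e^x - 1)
This is a 0/0 indeterminate form.

Apply L'Hôpital's rule: differentiate numerator and denominator separately.
  f(x) = tan(x)   ⇒   f'(x) = tan(x)^2 + 1
  g(x) = e^(x) - 1   ⇒   g'(x) = e^(x)
  lim(x→0) f'(x)/g'(x) = lim(x→0) (tan(x)^2 + 1)/(e^(x))
  = 1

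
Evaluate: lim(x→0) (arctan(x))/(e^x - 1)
This is a 0/0 indeterminate form.

Apply L'Hôpital's rule: differentiate numerator and denominator separately.
  f(x) = atan(x)   ⇒   f'(x) = 1/(x^2 + 1)
  g(x) = e^(x) - 1   ⇒   g'(x) = e^(x)
  lim(x→0) f'(x)/g'(x) = lim(x→0) (1/(x^2 + 1))/(e^(x))
  = 1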